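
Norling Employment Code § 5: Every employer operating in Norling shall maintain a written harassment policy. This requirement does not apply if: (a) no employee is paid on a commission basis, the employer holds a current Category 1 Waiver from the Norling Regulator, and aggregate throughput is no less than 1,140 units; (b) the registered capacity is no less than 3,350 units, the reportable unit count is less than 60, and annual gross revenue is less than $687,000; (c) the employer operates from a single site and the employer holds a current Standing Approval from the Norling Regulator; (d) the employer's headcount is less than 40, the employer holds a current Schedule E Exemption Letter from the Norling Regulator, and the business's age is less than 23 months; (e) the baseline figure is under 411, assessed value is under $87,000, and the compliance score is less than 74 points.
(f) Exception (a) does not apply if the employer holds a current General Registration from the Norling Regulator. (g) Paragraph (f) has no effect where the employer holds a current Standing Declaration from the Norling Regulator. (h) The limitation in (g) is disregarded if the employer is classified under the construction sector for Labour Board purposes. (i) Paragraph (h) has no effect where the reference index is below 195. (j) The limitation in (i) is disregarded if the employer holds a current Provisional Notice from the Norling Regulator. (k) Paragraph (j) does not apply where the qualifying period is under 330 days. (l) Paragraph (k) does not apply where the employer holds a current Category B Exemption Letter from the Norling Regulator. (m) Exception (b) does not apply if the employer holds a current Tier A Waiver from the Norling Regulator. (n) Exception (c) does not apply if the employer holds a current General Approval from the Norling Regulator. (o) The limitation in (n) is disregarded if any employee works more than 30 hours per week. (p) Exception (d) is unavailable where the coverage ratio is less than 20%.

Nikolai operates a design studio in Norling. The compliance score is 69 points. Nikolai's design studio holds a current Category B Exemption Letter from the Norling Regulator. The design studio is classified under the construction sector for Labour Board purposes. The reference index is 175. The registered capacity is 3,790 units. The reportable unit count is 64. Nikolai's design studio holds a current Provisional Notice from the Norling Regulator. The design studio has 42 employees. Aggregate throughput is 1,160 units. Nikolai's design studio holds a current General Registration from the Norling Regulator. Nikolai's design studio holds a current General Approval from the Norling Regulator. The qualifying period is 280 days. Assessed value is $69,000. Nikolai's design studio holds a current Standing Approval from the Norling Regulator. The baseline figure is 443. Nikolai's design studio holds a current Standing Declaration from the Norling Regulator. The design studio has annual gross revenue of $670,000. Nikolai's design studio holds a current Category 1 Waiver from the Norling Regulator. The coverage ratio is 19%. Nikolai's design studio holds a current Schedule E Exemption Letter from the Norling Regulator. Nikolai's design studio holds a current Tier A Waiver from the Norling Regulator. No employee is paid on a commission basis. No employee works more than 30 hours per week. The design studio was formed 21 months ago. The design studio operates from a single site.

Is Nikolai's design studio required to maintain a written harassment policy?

Yes — Nikolai's design studio must maintain a written harassment policy.

Exception (a) is satisfied on its face — no employee is paid on commission; a current Category 1 Waiver is held; aggregate throughput is 1,160 units, meeting the 1,140 units threshold. However, paragraphs (f)–(l) must be considered: (f) operates against (a): a current General Registration is held. (g) would limit (f) — a current Standing Declaration is held — but (h) sets (g) aside: (h) operates against (g): the design studio is classified under the construction sector. (i) would limit (h) — the reference index is 175, below the 195 limit — but (j) sets (i) aside: (j) operates against (i): a current Provisional Notice is held. (k) would limit (j) — the qualifying period is 280 days, under the 330 days limit — but (l) sets (k) aside: (l) operates against (k): a current Category B Exemption Letter is held. Exception (a) does not apply.
Exception (b) requires that the reportable unit count is less than 60; but the reportable unit count is 64, not less than 60, so (b) is unavailable.
Exception (c): the employer operates from a single site; a current Standing Approval is held — every condition holds. But: (n) applies — a current General Approval is held. (o) does not operate here (no employee exceeds 30 hours/week), so (n) stands. So (c) is unavailable.
Exception (d) fails — the employer's headcount is 42, not less than 40.
Exception (e) does not apply: the baseline figure is 443, not under 411.
No exception applies. The general rule governs.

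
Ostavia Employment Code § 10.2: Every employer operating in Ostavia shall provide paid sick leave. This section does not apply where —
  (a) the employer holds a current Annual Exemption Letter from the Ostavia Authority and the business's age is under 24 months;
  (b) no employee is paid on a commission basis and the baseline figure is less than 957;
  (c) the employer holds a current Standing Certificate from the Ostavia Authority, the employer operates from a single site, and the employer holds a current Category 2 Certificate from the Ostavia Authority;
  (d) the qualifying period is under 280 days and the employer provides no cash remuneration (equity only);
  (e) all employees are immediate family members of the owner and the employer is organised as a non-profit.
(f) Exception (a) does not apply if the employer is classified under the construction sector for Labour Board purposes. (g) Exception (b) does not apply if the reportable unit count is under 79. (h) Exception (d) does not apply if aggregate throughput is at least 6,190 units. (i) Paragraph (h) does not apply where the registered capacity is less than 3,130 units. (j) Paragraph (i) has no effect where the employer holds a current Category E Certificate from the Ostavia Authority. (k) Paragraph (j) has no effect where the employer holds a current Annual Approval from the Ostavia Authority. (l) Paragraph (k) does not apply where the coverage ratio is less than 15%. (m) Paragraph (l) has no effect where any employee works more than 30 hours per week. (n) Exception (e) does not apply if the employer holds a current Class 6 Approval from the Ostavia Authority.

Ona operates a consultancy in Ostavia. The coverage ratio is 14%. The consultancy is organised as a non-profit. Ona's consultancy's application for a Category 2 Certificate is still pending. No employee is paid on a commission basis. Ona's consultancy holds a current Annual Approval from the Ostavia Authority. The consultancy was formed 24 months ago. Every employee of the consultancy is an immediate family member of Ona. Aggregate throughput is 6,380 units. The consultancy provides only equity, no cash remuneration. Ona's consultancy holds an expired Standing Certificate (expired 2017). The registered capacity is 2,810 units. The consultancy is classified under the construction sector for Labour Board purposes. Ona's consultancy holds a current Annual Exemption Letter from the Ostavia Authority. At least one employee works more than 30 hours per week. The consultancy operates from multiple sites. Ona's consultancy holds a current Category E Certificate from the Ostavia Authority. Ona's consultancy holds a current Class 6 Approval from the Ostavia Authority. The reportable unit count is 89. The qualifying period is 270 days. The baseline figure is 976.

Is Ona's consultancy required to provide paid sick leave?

No — exception (d) applies; Ona's consultancy is not required to provide paid sick leave.

Exception (a) requires that the business's age is under 24 months; but the business's age is 24 months, not under 24 months, so (a) is unavailable.
Exception (b) requires that the baseline figure is less than 957; but the baseline figure is 976, not less than 957, so (b) is unavailable.
Exception (c) fails — there is no Standing Certificate in force.
Exception (d): the qualifying period is 270 days, under the 280 days limit; remuneration is equity-only — every condition holds. Applying paragraphs (h)–(m): (h) operates (aggregate throughput is 6,380 units, meeting the 6,190 units threshold), but is set aside by (i): (i) applies — the registered capacity is 2,810 units, less than the 3,130 units limit. (j) is triggered (a current Category E Certificate is held), but is overridden by (k): (k) is engaged — a current Annual Approval is held. (l) would limit (k) — the coverage ratio is 14%, less than the 15% limit — but (m) sets (l) aside: (m) is engaged — at least one employee exceeds 30 hours/week. Exception (d) stands.
Exception (e)'s conditions are all satisfied: every employee is an immediate family member; the employer is a non-profit. However, paragraph (n) must be considered: (n) operates against (e): a current Class 6 Approval is held. (e) is therefore removed.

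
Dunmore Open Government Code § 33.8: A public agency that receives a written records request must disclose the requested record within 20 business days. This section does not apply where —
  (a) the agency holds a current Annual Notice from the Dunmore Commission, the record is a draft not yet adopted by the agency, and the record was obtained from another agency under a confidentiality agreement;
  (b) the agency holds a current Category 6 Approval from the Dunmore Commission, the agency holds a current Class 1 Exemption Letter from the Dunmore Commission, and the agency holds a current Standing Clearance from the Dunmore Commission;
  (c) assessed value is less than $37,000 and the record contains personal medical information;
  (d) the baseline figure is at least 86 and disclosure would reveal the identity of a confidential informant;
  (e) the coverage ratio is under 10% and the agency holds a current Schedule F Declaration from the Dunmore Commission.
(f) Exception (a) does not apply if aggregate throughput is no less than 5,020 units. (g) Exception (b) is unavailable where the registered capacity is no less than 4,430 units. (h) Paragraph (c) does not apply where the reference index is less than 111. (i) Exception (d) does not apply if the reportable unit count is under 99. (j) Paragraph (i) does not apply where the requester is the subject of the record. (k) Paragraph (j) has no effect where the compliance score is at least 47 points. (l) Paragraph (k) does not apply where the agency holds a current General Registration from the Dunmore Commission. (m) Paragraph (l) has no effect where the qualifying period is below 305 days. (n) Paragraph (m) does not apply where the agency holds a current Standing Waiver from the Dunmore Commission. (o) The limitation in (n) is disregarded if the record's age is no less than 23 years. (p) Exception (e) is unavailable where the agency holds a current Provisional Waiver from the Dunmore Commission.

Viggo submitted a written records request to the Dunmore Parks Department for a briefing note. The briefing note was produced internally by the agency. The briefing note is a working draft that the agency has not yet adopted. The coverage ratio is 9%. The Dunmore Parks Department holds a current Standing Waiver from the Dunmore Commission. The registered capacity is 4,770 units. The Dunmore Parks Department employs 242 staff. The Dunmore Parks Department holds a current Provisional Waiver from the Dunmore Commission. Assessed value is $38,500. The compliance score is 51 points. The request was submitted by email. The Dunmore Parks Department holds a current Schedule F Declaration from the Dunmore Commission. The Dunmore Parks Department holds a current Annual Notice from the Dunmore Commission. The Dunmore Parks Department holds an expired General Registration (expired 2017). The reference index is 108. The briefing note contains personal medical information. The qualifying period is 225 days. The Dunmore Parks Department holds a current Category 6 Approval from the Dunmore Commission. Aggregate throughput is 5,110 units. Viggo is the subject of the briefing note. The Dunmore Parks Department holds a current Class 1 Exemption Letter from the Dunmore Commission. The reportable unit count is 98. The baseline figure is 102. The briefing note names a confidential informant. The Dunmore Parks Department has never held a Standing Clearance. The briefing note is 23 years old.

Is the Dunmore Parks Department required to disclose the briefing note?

Exception (a) does not apply: the briefing note was produced internally.
Exception (b) does not apply: the Standing Clearance is not current.
Exception (c) fails — assessed value is $38,500, not less than $37,000.
Exception (d) is satisfied on its face — the baseline figure is 102, meeting the 86 threshold; the briefing note names a confidential informant. But: (i) operates against (d): the reportable unit count is 98, under the 99 limit. (j) would limit (i) — Viggo is the subject of the briefing note — but (k) sets (j) aside: (k) operates against (j): the compliance score is 51 points, meeting the 47 points threshold. (l) is inapplicable (no current General Registration is held), so (k) stands. (d) is therefore removed.
Exception (e)'s conditions are all satisfied: the coverage ratio is 9%, under the 10% limit; a current Schedule F Declaration is held. But: (p) operates against (e): a current Provisional Waiver is held. (e) is therefore removed.
No exception is made out. the Dunmore Parks Department falls within the general rule.

Yes — the Dunmore Parks Department must disclose the briefing note.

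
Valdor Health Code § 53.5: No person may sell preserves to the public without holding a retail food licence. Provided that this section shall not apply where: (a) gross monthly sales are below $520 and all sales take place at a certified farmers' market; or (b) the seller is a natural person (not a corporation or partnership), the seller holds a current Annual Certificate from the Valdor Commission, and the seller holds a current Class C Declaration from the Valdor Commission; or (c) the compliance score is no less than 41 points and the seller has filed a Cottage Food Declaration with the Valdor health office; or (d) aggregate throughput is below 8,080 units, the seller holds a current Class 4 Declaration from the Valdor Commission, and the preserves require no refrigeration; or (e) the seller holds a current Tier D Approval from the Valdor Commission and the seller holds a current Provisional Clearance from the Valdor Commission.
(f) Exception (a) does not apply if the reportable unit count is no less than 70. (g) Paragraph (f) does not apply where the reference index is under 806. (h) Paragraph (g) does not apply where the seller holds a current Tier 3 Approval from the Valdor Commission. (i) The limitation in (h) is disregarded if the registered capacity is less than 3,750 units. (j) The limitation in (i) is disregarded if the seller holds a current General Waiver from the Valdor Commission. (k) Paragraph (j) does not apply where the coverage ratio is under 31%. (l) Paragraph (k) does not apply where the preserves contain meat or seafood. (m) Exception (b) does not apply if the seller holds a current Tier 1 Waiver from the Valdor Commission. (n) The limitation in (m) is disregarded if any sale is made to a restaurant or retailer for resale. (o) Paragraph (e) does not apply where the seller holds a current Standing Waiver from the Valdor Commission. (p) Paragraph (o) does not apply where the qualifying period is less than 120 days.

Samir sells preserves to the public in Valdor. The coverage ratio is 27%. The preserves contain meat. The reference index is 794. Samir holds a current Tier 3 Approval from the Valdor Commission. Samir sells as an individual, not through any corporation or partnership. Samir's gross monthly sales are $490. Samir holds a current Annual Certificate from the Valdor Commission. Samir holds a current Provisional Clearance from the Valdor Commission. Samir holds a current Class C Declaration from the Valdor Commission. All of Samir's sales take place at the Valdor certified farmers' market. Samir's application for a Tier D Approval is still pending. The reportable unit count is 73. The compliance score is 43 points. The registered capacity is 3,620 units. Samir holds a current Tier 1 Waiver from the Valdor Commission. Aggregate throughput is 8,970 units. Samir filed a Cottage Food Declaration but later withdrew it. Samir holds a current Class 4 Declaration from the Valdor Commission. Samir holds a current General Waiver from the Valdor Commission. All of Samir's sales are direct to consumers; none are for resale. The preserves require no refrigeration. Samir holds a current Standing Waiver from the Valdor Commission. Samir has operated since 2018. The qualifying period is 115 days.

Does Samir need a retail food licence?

Exception (a) is satisfied on its face — gross monthly sales are $490, below the $520 limit; all sales are at a certified farmers' market. Turning to paragraphs (f)–(l): (f) is triggered — the reportable unit count is 73, meeting the 70 threshold. (g) would limit (f) — the reference index is 794, under the 806 limit — but (h) sets (g) aside: (h) operates against (g): a current Tier 3 Approval is held. (i) would limit (h) — the registered capacity is 3,620 units, less than the 3,750 units limit — but (j) sets (i) aside: (j) operates against (i): a current General Waiver is held. (k) would limit (j) — the coverage ratio is 27%, under the 31% limit — but (l) sets (k) aside: (l) operates against (k): the preserves contain meat. So (a) is unavailable.
Exception (b)'s conditions are all satisfied: the seller is a natural person; a current Annual Certificate is held; a current Class C Declaration is held. But applying paragraphs (m)–(n): (m) operates against (b): a current Tier 1 Waiver is held. (n), which would lift (m), is inapplicable — no sales are for resale. So (b) is unavailable.
Exception (c) does not apply: the Cottage Food Declaration was withdrawn.
Exception (d) fails — aggregate throughput is 8,970 units, not below 8,080 units.
Exception (e) does not apply: the Tier D Approval is not current.
No exception applies. The general rule governs.

Yes — Samir must hold a retail food licence.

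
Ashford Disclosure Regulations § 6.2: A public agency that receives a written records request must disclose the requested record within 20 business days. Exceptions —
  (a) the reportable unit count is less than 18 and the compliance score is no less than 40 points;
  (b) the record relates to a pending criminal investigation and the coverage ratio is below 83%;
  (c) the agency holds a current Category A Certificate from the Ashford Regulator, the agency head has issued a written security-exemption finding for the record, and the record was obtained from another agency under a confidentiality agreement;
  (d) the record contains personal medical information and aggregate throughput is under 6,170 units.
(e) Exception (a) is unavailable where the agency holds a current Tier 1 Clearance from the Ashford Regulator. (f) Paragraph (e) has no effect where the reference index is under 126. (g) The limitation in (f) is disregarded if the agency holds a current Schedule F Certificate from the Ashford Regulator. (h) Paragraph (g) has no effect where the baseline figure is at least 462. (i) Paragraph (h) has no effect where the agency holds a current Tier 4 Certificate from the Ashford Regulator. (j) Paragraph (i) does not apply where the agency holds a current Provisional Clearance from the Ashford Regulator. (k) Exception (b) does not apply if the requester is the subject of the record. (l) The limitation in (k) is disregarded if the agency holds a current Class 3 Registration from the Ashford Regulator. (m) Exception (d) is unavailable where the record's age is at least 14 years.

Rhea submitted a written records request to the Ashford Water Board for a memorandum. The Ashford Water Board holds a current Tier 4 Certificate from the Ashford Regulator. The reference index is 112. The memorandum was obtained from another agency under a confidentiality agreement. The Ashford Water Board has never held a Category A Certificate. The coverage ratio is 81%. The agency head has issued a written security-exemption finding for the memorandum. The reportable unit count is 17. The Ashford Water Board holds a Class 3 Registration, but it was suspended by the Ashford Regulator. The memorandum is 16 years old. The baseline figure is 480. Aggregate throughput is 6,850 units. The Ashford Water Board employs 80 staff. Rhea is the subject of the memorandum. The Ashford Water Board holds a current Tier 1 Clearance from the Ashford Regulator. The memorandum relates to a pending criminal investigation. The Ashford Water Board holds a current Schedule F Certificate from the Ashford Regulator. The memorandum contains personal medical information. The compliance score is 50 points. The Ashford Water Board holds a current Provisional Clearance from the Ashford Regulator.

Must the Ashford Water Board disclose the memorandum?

No — exception (a) applies; the Ashford Water Board is not required to disclose the memorandum.

Exception (a)'s conditions are all satisfied: the reportable unit count is 17, less than the 18 limit; the compliance score is 50 points, meeting the 40 points threshold. Considering the limiting provisions: (e) would limit (a) — a current Tier 1 Clearance is held — but (f) sets (e) aside: (f) operates against (e): the reference index is 112, under the 126 limit. (g) applies (a current Schedule F Certificate is held), but is itself disapplied by (h): (h) is engaged — the baseline figure is 480, meeting the 462 threshold. (i) would limit (h) — a current Tier 4 Certificate is held — but (j) sets (i) aside: (j) operates against (i): a current Provisional Clearance is held. Exception (a) stands.
Exception (b)'s conditions are all satisfied: the memorandum relates to a pending investigation; the coverage ratio is 81%, below the 83% limit. However, paragraphs (k)–(l) must be considered: (k) operates against (b): Rhea is the subject of the memorandum. (l) is inapplicable (the Class 3 Registration is not current), so (k) stands. So (b) is unavailable.
Exception (c) fails — no current Category A Certificate is held.
Exception (d) does not apply: aggregate throughput is 6,850 units, not under 6,170 units.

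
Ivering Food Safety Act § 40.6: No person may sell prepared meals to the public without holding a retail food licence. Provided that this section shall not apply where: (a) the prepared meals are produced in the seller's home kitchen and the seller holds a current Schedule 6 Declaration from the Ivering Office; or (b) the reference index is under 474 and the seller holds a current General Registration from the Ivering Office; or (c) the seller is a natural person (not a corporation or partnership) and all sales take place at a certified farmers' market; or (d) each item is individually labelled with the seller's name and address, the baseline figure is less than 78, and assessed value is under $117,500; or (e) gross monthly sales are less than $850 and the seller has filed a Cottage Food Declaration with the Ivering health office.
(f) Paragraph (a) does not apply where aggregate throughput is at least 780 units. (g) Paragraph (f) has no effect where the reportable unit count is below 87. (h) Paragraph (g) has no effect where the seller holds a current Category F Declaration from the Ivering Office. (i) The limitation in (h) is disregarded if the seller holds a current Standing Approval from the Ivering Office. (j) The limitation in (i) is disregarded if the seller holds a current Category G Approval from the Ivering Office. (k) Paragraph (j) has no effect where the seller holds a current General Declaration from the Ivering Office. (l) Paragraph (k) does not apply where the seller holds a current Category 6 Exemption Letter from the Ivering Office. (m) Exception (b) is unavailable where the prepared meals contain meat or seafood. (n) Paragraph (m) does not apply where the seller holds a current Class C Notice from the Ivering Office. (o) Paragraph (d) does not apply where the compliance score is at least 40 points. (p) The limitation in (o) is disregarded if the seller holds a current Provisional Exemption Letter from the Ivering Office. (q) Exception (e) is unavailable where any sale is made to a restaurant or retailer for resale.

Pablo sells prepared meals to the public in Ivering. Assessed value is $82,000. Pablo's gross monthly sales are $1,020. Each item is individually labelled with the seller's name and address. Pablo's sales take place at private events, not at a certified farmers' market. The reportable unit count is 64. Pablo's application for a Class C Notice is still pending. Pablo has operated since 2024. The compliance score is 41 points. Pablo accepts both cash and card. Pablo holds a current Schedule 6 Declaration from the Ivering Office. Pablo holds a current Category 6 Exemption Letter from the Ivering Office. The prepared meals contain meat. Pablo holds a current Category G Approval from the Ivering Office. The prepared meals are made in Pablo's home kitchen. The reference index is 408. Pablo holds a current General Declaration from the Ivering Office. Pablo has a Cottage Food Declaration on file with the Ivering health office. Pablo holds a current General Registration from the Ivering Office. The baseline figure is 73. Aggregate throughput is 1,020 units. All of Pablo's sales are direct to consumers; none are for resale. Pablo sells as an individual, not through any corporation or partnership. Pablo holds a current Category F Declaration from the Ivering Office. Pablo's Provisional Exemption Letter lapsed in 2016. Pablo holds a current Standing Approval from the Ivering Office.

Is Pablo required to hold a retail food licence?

Yes — Pablo must hold a retail food licence.

Exception (a)'s conditions are all satisfied: the prepared meals are home-kitchen produced; a current Schedule 6 Declaration is held. Turning to paragraphs (f)–(l): (f) is triggered — aggregate throughput is 1,020 units, meeting the 780 units threshold. (g) would limit (f) — the reportable unit count is 64, below the 87 limit — but (h) sets (g) aside: (h) operates against (g): a current Category F Declaration is held. (i) is engaged (a current Standing Approval is held), but yields to (j): (j) applies — a current Category G Approval is held. (k) would limit (j) — a current General Declaration is held — but (l) sets (k) aside: (l) operates against (k): a current Category 6 Exemption Letter is held. (a) is therefore removed.
Exception (b) is satisfied on its face — the reference index is 408, under the 474 limit; a current General Registration is held. Turning to paragraphs (m)–(n): (m) applies — the prepared meals contain meat. (n) does not operate here (there is no Class C Notice in force), so (m) stands. So (b) is unavailable.
Exception (c) does not apply: sales are at private events, not a certified farmers' market.
Exception (d): items are individually labelled; the baseline figure is 73, less than the 78 limit; assessed value is $82,000, under the $117,500 limit — every condition holds. Turning to paragraphs (o)–(p): (o) operates against (d): the compliance score is 41 points, meeting the 40 points threshold. (p) is inapplicable (there is no Provisional Exemption Letter in force), so (o) stands. So (d) is unavailable.
Exception (e) does not apply: gross monthly sales are $1,020, not less than $850.
No exception displaces § 40.6.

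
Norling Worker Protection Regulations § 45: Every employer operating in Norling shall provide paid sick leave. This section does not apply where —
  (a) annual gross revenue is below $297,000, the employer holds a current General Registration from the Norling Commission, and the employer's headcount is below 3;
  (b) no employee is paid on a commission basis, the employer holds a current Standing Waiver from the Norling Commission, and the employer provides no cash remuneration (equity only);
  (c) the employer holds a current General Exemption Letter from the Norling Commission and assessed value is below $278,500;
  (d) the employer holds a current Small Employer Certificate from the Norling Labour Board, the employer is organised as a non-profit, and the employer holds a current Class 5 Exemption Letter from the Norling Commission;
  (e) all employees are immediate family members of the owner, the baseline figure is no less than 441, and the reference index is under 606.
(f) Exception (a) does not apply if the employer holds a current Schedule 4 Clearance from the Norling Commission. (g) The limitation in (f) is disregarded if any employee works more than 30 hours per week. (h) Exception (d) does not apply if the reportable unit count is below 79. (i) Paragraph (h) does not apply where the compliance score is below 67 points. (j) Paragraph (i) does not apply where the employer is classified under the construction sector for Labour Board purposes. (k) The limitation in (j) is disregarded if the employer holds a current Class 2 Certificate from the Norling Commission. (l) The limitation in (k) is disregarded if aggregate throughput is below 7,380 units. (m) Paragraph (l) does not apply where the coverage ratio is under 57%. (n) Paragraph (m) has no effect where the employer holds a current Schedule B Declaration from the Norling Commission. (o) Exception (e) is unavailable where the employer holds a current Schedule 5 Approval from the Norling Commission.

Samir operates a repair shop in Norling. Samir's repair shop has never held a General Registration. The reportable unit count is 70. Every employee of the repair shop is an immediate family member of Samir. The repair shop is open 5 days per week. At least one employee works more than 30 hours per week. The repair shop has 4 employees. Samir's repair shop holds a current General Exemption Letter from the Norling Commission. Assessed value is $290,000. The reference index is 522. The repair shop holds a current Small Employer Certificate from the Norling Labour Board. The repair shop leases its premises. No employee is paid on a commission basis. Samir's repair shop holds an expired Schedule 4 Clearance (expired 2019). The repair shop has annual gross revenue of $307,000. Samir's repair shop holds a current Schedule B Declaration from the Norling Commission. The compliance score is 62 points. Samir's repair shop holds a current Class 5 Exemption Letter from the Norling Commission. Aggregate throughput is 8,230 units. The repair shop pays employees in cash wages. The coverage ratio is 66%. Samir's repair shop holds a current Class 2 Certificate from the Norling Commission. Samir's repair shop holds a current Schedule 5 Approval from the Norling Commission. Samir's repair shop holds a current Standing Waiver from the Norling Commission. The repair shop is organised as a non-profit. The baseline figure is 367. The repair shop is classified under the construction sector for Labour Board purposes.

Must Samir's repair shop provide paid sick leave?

No — exception (d) applies; Samir's repair shop is not required to provide paid sick leave.

Exception (a) fails — annual gross revenue is $307,000, not below $297,000.
Exception (b) fails — employees are paid cash wages.
Exception (c) does not apply: assessed value is $290,000, not below $278,500.
Exception (d)'s conditions are all satisfied: a current Small Employer Certificate is held; the employer is a non-profit; a current Class 5 Exemption Letter is held. Considering the limiting provisions: (h) is triggered (the reportable unit count is 70, below the 79 limit), but is itself disapplied by (i): (i) operates — the compliance score is 62 points, below the 67 points limit. (j) would limit (i) — the repair shop is classified under the construction sector — but (k) sets (j) aside: (k) operates against (j): a current Class 2 Certificate is held. (l), which would lift (k), does not operate here — aggregate throughput is 8,230 units, not below 7,380 units. So (d) applies.
Exception (e) requires that the baseline figure is no less than 441; but the baseline figure is 367, short of 441, so (e) is unavailable.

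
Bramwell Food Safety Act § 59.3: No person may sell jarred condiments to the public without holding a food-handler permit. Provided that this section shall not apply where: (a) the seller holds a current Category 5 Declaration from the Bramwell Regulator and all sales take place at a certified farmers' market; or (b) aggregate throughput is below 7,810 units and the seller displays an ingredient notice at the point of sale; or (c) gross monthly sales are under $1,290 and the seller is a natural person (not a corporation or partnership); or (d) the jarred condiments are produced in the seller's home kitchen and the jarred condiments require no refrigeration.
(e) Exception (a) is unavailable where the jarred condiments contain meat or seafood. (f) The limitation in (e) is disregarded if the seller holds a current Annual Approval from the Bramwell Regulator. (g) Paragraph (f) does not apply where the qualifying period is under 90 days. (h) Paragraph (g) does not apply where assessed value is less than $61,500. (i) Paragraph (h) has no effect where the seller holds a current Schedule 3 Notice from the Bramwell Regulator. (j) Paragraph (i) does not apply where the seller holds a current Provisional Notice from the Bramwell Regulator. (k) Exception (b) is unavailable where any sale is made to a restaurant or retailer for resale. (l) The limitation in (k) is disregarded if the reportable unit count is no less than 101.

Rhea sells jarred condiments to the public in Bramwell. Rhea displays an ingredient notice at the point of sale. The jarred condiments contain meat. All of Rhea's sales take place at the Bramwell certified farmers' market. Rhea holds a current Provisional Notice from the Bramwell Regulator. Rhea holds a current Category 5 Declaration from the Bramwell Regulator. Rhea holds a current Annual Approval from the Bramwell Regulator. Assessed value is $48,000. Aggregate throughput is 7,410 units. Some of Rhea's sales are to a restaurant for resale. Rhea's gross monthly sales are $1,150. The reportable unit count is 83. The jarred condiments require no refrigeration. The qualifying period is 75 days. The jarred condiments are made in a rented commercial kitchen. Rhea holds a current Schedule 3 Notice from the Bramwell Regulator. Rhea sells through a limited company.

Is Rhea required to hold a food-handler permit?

No — exception (a) applies; Rhea is not required to hold a food-handler permit.

Exception (a)'s conditions are all satisfied: a current Category 5 Declaration is held; all sales are at a certified farmers' market. Under paragraphs (e)–(j): (e) would limit (a) — the jarred condiments contain meat — but (f) sets (e) aside: (f) operates against (e): a current Annual Approval is held. (g) is triggered (the qualifying period is 75 days, under the 90 days limit), but is overridden by (h): (h) operates against (g): assessed value is $48,000, less than the $61,500 limit. (i) would limit (h) — a current Schedule 3 Notice is held — but (j) sets (i) aside: (j) operates against (i): a current Provisional Notice is held. (a) remains available.
Exception (b): aggregate throughput is 7,410 units, below the 7,810 units limit; an ingredient notice is displayed — every condition holds. However, paragraphs (k)–(l) must be considered: (k) applies — some sales are to a restaurant for resale. (l) is inapplicable (the reportable unit count is 83, short of 101), so (k) stands. Exception (b) does not apply.
Exception (c) fails — the seller operates through a limited company.
Exception (d) fails — the jarred condiments are made in a commercial kitchen, not a home kitchen.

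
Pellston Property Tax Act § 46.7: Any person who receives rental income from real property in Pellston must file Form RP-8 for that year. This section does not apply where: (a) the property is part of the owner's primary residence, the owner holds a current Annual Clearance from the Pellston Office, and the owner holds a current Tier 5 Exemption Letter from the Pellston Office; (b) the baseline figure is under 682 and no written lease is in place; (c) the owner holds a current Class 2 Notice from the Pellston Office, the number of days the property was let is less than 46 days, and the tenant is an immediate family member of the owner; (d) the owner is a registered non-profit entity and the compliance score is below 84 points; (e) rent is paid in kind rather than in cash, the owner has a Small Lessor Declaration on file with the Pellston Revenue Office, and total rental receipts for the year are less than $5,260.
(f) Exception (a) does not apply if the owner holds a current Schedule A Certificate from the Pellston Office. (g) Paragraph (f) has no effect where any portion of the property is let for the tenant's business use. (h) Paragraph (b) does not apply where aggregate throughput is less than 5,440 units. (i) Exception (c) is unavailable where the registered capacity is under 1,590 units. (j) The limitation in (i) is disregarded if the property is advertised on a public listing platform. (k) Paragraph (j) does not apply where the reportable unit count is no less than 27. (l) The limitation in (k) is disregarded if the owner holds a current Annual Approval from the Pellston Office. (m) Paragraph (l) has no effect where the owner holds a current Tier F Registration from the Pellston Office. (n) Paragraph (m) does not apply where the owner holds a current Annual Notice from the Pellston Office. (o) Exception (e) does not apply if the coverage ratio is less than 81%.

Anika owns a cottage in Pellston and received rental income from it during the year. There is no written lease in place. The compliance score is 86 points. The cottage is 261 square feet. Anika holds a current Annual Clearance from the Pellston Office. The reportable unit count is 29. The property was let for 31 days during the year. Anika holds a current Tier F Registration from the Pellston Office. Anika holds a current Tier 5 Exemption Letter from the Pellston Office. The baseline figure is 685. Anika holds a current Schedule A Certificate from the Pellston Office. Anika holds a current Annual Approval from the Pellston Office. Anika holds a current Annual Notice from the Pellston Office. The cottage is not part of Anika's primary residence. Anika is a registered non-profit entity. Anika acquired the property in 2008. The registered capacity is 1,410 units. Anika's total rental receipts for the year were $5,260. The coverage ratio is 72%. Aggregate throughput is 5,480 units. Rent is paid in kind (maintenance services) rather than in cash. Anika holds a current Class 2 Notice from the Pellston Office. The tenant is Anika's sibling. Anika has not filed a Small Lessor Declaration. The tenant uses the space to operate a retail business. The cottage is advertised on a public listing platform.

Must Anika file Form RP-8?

Exception (a) fails — the cottage is not part of the primary residence.
Exception (b) does not apply: the baseline figure is 685, not under 682.
Exception (c) is satisfied on its face — a current Class 2 Notice is held; the number of days the property was let is 31 days, less than the 46 days limit; the tenant is an immediate family member. Applying paragraphs (i)–(n): (i) would limit (c) — the registered capacity is 1,410 units, under the 1,590 units limit — but (j) sets (i) aside: (j) applies — the property is publicly advertised. (k) would limit (j) — the reportable unit count is 29, meeting the 27 threshold — but (l) sets (k) aside: (l) is engaged — a current Annual Approval is held. (m) applies (a current Tier F Registration is held), but is overridden by (n): (n) operates against (m): a current Annual Notice is held. (c) remains available.
Exception (d) fails — the compliance score is 86 points, not below 84 points.
Exception (e) does not apply: no Small Lessor Declaration is on file.

No — exception (c) applies; Anika is not required to file Form RP-8.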